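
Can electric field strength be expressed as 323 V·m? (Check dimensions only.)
No

electric field strength has SI base units: kg * m / (A * s^3)
V·m does NOT reduce to kg * m / (A * s^3); a valid unit for electric field strength would be e.g. V/m.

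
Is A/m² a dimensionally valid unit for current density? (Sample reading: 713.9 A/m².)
Yes

current density has SI base units: A / m^2
A/m² reduces to the same SI base units, so it is a valid unit for current density.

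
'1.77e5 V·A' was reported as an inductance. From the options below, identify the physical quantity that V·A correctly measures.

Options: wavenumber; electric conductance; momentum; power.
power

inductance should have units dimensionally equivalent to kg * m^2 / (A^2 * s^2) (e.g. H).
The given unit 'V·A' reduces to kg * m^2 / s^3. Of the listed options, that is the dimensionality of power.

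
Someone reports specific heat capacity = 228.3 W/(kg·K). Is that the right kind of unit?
No

specific heat capacity has SI base units: m^2 / (s^2 * K)
W/(kg·K) does NOT reduce to m^2 / (s^2 * K); a valid unit for specific heat capacity would be e.g. J/(kg·K).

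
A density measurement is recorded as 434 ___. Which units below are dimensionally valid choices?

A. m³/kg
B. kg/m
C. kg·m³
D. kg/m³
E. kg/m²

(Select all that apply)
D

density has SI base units: kg / m^3

Checking each option against kg / m^3:
  A. m³/kg: ✗ does not match
  B. kg/m: ✗ does not match
  C. kg·m³: ✗ does not match
  D. kg/m³: ✓ matches
  E. kg/m²: ✗ does not match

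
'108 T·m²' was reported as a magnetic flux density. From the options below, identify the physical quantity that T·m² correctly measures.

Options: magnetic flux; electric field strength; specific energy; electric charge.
magnetic flux

magnetic flux density should have units dimensionally equivalent to kg / (A * s^2) (e.g. T).
The given unit 'T·m²' reduces to kg * m^2 / (A * s^2). Of the listed options, that is the dimensionality of magnetic flux.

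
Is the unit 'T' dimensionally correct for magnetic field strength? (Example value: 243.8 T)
No

magnetic field strength has SI base units: A / m
T does NOT reduce to A / m; a valid unit for magnetic field strength would be e.g. A/m.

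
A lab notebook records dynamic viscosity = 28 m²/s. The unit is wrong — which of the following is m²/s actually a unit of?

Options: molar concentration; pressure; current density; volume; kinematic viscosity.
kinematic viscosity

dynamic viscosity should have units dimensionally equivalent to kg / (m * s) (e.g. Pa·s).
The given unit 'm²/s' reduces to m^2 / s. Of the listed options, that is the dimensionality of kinematic viscosity.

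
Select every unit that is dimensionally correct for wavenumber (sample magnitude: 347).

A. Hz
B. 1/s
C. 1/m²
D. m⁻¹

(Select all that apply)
D

wavenumber has SI base units: 1 / m

Checking each option against 1 / m:
  A. Hz: ✗ does not match
  B. 1/s: ✗ does not match
  C. 1/m²: ✗ does not match
  D. m⁻¹: ✓ matches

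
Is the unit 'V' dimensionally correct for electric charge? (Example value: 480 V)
No

electric charge has SI base units: A * s
V does NOT reduce to A * s; a valid unit for electric charge would be e.g. C.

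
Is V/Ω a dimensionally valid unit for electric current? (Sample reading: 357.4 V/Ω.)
Yes

electric current has SI base units: A
V/Ω reduces to the same SI base units, so it is a valid unit for electric current.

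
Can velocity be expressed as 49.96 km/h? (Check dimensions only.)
Yes

velocity has SI base units: m / s
km/h reduces to the same SI base units, so it is a valid unit for velocity.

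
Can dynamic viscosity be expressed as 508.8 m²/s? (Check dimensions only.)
No

dynamic viscosity has SI base units: kg / (m * s)
m²/s does NOT reduce to kg / (m * s); a valid unit for dynamic viscosity would be e.g. Pa·s.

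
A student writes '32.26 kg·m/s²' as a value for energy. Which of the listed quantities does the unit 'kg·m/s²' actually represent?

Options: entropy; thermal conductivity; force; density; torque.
force

energy should have units dimensionally equivalent to kg * m^2 / s^2 (e.g. J).
The given unit 'kg·m/s²' reduces to kg * m / s^2. Of the listed options, that is the dimensionality of force.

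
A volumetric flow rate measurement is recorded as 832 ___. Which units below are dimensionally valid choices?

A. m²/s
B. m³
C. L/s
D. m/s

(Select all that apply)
C

volumetric flow rate has SI base units: m^3 / s

Checking each option against m^3 / s:
  A. m²/s: ✗ does not match
  B. m³: ✗ does not match
  C. L/s: ✓ matches
  D. m/s: ✗ does not match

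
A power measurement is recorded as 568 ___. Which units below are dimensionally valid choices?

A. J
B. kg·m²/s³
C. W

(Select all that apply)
B, C

power has SI base units: kg * m^2 / s^3

Checking each option against kg * m^2 / s^3:
  A. J: ✗ does not match
  B. kg·m²/s³: ✓ matches
  C. W: ✓ matches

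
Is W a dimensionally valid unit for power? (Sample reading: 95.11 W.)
Yes

power has SI base units: kg * m^2 / s^3
W reduces to the same SI base units, so it is a valid unit for power.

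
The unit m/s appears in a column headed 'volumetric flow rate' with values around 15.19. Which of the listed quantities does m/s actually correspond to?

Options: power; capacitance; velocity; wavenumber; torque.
velocity

volumetric flow rate should have units dimensionally equivalent to m^3 / s (e.g. m³/s).
The given unit 'm/s' reduces to m / s. Of the listed options, that is the dimensionality of velocity.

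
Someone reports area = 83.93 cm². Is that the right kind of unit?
Yes

area has SI base units: m^2
cm² reduces to the same SI base units, so it is a valid unit for area.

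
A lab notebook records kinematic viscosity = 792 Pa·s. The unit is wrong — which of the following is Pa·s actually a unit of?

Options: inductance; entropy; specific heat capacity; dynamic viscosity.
dynamic viscosity

kinematic viscosity should have units dimensionally equivalent to m^2 / s (e.g. m²/s).
The given unit 'Pa·s' reduces to kg / (m * s). Of the listed options, that is the dimensionality of dynamic viscosity.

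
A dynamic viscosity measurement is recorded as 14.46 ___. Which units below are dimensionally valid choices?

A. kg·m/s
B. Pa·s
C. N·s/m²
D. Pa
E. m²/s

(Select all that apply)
B, C

dynamic viscosity has SI base units: kg / (m * s)

Checking each option against kg / (m * s):
  A. kg·m/s: ✗ does not match
  B. Pa·s: ✓ matches
  C. N·s/m²: ✓ matches
  D. Pa: ✗ does not match
  E. m²/s: ✗ does not match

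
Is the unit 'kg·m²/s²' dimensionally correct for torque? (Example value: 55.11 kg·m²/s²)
Yes

torque has SI base units: kg * m^2 / s^2
kg·m²/s² reduces to the same SI base units, so it is a valid unit for torque.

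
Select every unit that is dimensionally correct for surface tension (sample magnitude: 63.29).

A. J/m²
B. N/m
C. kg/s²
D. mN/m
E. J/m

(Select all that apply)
A, B, C, D

surface tension has SI base units: kg / s^2

Checking each option against kg / s^2:
  A. J/m²: ✓ matches
  B. N/m: ✓ matches
  C. kg/s²: ✓ matches
  D. mN/m: ✓ matches
  E. J/m: ✗ does not match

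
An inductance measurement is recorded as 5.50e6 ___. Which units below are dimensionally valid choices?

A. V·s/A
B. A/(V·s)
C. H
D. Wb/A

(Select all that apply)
A, C, D

inductance has SI base units: kg * m^2 / (A^2 * s^2)

Checking each option against kg * m^2 / (A^2 * s^2):
  A. V·s/A: ✓ matches
  B. A/(V·s): ✗ does not match
  C. H: ✓ matches
  D. Wb/A: ✓ matches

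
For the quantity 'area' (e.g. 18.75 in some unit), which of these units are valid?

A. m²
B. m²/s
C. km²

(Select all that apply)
A, C

area has SI base units: m^2

Checking each option against m^2:
  A. m²: ✓ matches
  B. m²/s: ✗ does not match
  C. km²: ✓ matches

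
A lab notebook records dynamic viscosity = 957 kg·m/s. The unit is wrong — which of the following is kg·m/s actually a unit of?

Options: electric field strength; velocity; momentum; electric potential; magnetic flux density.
momentum

dynamic viscosity should have units dimensionally equivalent to kg / (m * s) (e.g. Pa·s).
The given unit 'kg·m/s' reduces to kg * m / s. Of the listed options, that is the dimensionality of momentum.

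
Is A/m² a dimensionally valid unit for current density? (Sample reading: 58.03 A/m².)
Yes

current density has SI base units: A / m^2
A/m² reduces to the same SI base units, so it is a valid unit for current density.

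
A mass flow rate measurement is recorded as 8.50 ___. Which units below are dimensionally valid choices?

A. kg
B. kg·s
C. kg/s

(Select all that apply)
C

mass flow rate has SI base units: kg / s

Checking each option against kg / s:
  A. kg: ✗ does not match
  B. kg·s: ✗ does not match
  C. kg/s: ✓ matches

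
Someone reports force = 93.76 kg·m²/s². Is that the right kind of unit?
No

force has SI base units: kg * m / s^2
kg·m²/s² does NOT reduce to kg * m / s^2; a valid unit for force would be e.g. N.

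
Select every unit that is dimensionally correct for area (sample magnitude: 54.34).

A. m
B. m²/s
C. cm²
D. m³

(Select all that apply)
C

area has SI base units: m^2

Checking each option against m^2:
  A. m: ✗ does not match
  B. m²/s: ✗ does not match
  C. cm²: ✓ matches
  D. m³: ✗ does not match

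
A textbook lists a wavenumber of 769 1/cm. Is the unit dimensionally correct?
Yes

wavenumber has SI base units: 1 / m
1/cm reduces to the same SI base units, so it is a valid unit for wavenumber.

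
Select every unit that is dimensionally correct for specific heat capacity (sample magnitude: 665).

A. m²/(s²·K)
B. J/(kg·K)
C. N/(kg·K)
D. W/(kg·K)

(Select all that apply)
A, B

specific heat capacity has SI base units: m^2 / (s^2 * K)

Checking each option against m^2 / (s^2 * K):
  A. m²/(s²·K): ✓ matches
  B. J/(kg·K): ✓ matches
  C. N/(kg·K): ✗ does not match
  D. W/(kg·K): ✗ does not match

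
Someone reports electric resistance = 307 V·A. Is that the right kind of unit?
No

electric resistance has SI base units: kg * m^2 / (A^2 * s^3)
V·A does NOT reduce to kg * m^2 / (A^2 * s^3); a valid unit for electric resistance would be e.g. Ω.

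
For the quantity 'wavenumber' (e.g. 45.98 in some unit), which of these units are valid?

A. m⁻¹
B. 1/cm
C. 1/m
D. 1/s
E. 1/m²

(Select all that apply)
A, B, C

wavenumber has SI base units: 1 / m

Checking each option against 1 / m:
  A. m⁻¹: ✓ matches
  B. 1/cm: ✓ matches
  C. 1/m: ✓ matches
  D. 1/s: ✗ does not match
  E. 1/m²: ✗ does not match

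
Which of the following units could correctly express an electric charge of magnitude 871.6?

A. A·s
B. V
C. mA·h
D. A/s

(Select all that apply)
A, C

electric charge has SI base units: A * s

Checking each option against A * s:
  A. A·s: ✓ matches
  B. V: ✗ does not match
  C. mA·h: ✓ matches
  D. A/s: ✗ does not match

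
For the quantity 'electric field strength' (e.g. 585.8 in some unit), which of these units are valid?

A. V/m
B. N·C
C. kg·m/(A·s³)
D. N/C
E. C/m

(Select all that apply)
A, C, D

electric field strength has SI base units: kg * m / (A * s^3)

Checking each option against kg * m / (A * s^3):
  A. V/m: ✓ matches
  B. N·C: ✗ does not match
  C. kg·m/(A·s³): ✓ matches
  D. N/C: ✓ matches
  E. C/m: ✗ does not match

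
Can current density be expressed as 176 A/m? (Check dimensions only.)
No

current density has SI base units: A / m^2
A/m does NOT reduce to A / m^2; a valid unit for current density would be e.g. A/m².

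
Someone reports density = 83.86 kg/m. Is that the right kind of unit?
No

density has SI base units: kg / m^3
kg/m does NOT reduce to kg / m^3; a valid unit for density would be e.g. kg/m³.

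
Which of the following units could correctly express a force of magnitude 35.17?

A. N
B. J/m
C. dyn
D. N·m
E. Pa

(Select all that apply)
A, B, C

force has SI base units: kg * m / s^2

Checking each option against kg * m / s^2:
  A. N: ✓ matches
  B. J/m: ✓ matches
  C. dyn: ✓ matches
  D. N·m: ✗ does not match
  E. Pa: ✗ does not match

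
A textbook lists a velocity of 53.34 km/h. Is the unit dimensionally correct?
Yes

velocity has SI base units: m / s
km/h reduces to the same SI base units, so it is a valid unit for velocity.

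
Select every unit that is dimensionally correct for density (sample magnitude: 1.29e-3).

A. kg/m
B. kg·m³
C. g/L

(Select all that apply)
C

density has SI base units: kg / m^3

Checking each option against kg / m^3:
  A. kg/m: ✗ does not match
  B. kg·m³: ✗ does not match
  C. g/L: ✓ matches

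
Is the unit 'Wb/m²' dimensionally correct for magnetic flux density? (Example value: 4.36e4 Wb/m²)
Yes

magnetic flux density has SI base units: kg / (A * s^2)
Wb/m² reduces to the same SI base units, so it is a valid unit for magnetic flux density.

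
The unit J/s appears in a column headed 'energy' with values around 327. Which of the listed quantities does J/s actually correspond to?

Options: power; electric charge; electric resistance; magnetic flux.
power

energy should have units dimensionally equivalent to kg * m^2 / s^2 (e.g. J).
The given unit 'J/s' reduces to kg * m^2 / s^3. Of the listed options, that is the dimensionality of power.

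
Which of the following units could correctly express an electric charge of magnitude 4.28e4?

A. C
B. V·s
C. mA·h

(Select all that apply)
A, C

electric charge has SI base units: A * s

Checking each option against A * s:
  A. C: ✓ matches
  B. V·s: ✗ does not match
  C. mA·h: ✓ matches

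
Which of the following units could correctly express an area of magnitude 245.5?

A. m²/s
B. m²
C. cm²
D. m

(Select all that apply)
B, C

area has SI base units: m^2

Checking each option against m^2:
  A. m²/s: ✗ does not match
  B. m²: ✓ matches
  C. cm²: ✓ matches
  D. m: ✗ does not match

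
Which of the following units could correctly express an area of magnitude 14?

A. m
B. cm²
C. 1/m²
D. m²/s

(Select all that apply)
B

area has SI base units: m^2

Checking each option against m^2:
  A. m: ✗ does not match
  B. cm²: ✓ matches
  C. 1/m²: ✗ does not match
  D. m²/s: ✗ does not match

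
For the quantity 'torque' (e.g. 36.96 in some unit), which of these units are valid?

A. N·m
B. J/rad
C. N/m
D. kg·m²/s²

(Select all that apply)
A, B, D

torque has SI base units: kg * m^2 / s^2

Checking each option against kg * m^2 / s^2:
  A. N·m: ✓ matches
  B. J/rad: ✓ matches
  C. N/m: ✗ does not match
  D. kg·m²/s²: ✓ matches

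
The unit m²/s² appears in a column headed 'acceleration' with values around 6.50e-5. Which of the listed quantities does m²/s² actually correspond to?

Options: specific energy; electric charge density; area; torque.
specific energy

acceleration should have units dimensionally equivalent to m / s^2 (e.g. m/s²).
The given unit 'm²/s²' reduces to m^2 / s^2. Of the listed options, that is the dimensionality of specific energy.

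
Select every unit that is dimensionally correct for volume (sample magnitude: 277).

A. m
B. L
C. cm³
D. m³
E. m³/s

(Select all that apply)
B, C, D

volume has SI base units: m^3

Checking each option against m^3:
  A. m: ✗ does not match
  B. L: ✓ matches
  C. cm³: ✓ matches
  D. m³: ✓ matches
  E. m³/s: ✗ does not match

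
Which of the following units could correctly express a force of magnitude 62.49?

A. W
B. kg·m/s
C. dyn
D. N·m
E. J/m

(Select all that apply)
C, E

force has SI base units: kg * m / s^2

Checking each option against kg * m / s^2:
  A. W: ✗ does not match
  B. kg·m/s: ✗ does not match
  C. dyn: ✓ matches
  D. N·m: ✗ does not match
  E. J/m: ✓ matches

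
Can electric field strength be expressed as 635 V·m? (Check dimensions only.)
No

electric field strength has SI base units: kg * m / (A * s^3)
V·m does NOT reduce to kg * m / (A * s^3); a valid unit for electric field strength would be e.g. V/m.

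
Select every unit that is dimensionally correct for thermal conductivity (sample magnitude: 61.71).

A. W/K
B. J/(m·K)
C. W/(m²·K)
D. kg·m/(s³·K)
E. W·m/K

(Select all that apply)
D

thermal conductivity has SI base units: kg * m / (s^3 * K)

Checking each option against kg * m / (s^3 * K):
  A. W/K: ✗ does not match
  B. J/(m·K): ✗ does not match
  C. W/(m²·K): ✗ does not match
  D. kg·m/(s³·K): ✓ matches
  E. W·m/K: ✗ does not match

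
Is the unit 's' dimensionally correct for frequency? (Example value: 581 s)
No

frequency has SI base units: 1 / s
s does NOT reduce to 1 / s; a valid unit for frequency would be e.g. Hz.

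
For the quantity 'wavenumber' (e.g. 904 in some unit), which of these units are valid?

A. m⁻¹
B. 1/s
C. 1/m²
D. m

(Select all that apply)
A

wavenumber has SI base units: 1 / m

Checking each option against 1 / m:
  A. m⁻¹: ✓ matches
  B. 1/s: ✗ does not match
  C. 1/m²: ✗ does not match
  D. m: ✗ does not match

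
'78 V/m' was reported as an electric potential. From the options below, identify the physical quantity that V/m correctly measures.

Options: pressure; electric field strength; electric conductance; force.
electric field strength

electric potential should have units dimensionally equivalent to kg * m^2 / (A * s^3) (e.g. V).
The given unit 'V/m' reduces to kg * m / (A * s^3). Of the listed options, that is the dimensionality of electric field strength.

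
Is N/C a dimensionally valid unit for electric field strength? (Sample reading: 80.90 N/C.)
Yes

electric field strength has SI base units: kg * m / (A * s^3)
N/C reduces to the same SI base units, so it is a valid unit for electric field strength.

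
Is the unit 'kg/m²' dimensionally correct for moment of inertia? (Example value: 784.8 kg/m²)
No

moment of inertia has SI base units: kg * m^2
kg/m² does NOT reduce to kg * m^2; a valid unit for moment of inertia would be e.g. kg·m².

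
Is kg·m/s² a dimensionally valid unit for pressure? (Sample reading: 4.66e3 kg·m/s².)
No

pressure has SI base units: kg / (m * s^2)
kg·m/s² does NOT reduce to kg / (m * s^2); a valid unit for pressure would be e.g. Pa.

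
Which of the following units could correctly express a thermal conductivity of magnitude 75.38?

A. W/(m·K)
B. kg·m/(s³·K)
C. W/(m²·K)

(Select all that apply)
A, B

thermal conductivity has SI base units: kg * m / (s^3 * K)

Checking each option against kg * m / (s^3 * K):
  A. W/(m·K): ✓ matches
  B. kg·m/(s³·K): ✓ matches
  C. W/(m²·K): ✗ does not match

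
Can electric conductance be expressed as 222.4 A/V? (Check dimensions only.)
Yes

electric conductance has SI base units: A^2 * s^3 / (kg * m^2)
A/V reduces to the same SI base units, so it is a valid unit for electric conductance.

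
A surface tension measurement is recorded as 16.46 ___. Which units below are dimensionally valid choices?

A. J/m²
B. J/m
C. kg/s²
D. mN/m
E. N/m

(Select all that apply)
A, C, D, E

surface tension has SI base units: kg / s^2

Checking each option against kg / s^2:
  A. J/m²: ✓ matches
  B. J/m: ✗ does not match
  C. kg/s²: ✓ matches
  D. mN/m: ✓ matches
  E. N/m: ✓ matches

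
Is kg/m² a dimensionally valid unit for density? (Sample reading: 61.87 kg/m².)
No

density has SI base units: kg / m^3
kg/m² does NOT reduce to kg / m^3; a valid unit for density would be e.g. kg/m³.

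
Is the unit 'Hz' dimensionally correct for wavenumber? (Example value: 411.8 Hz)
No

wavenumber has SI base units: 1 / m
Hz does NOT reduce to 1 / m; a valid unit for wavenumber would be e.g. 1/m.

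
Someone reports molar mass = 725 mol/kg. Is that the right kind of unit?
No

molar mass has SI base units: kg / mol
mol/kg does NOT reduce to kg / mol; a valid unit for molar mass would be e.g. kg/mol.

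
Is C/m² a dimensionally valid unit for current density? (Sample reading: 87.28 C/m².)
No

current density has SI base units: A / m^2
C/m² does NOT reduce to A / m^2; a valid unit for current density would be e.g. A/m².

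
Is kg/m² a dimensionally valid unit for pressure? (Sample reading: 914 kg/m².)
No

pressure has SI base units: kg / (m * s^2)
kg/m² does NOT reduce to kg / (m * s^2); a valid unit for pressure would be e.g. Pa.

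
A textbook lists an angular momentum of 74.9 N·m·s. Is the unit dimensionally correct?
Yes

angular momentum has SI base units: kg * m^2 / s
N·m·s reduces to the same SI base units, so it is a valid unit for angular momentum.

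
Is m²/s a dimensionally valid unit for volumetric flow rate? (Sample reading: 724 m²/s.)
No

volumetric flow rate has SI base units: m^3 / s
m²/s does NOT reduce to m^3 / s; a valid unit for volumetric flow rate would be e.g. m³/s.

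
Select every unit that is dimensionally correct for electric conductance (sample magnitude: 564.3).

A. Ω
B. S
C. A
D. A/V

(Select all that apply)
B, D

electric conductance has SI base units: A^2 * s^3 / (kg * m^2)

Checking each option against A^2 * s^3 / (kg * m^2):
  A. Ω: ✗ does not match
  B. S: ✓ matches
  C. A: ✗ does not match
  D. A/V: ✓ matches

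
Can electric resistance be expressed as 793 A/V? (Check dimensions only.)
No

electric resistance has SI base units: kg * m^2 / (A^2 * s^3)
A/V does NOT reduce to kg * m^2 / (A^2 * s^3); a valid unit for electric resistance would be e.g. Ω.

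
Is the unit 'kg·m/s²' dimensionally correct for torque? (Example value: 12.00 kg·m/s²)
No

torque has SI base units: kg * m^2 / s^2
kg·m/s² does NOT reduce to kg * m^2 / s^2; a valid unit for torque would be e.g. N·m.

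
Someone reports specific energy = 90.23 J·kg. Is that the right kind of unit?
No

specific energy has SI base units: m^2 / s^2
J·kg does NOT reduce to m^2 / s^2; a valid unit for specific energy would be e.g. J/kg.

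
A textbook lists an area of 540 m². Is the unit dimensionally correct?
Yes

area has SI base units: m^2
m² reduces to the same SI base units, so it is a valid unit for area.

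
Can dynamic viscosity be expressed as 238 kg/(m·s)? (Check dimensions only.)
Yes

dynamic viscosity has SI base units: kg / (m * s)
kg/(m·s) reduces to the same SI base units, so it is a valid unit for dynamic viscosity.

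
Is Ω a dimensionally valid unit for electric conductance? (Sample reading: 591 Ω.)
No

electric conductance has SI base units: A^2 * s^3 / (kg * m^2)
Ω does NOT reduce to A^2 * s^3 / (kg * m^2); a valid unit for electric conductance would be e.g. S.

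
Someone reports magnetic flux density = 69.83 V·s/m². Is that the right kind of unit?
Yes

magnetic flux density has SI base units: kg / (A * s^2)
V·s/m² reduces to the same SI base units, so it is a valid unit for magnetic flux density.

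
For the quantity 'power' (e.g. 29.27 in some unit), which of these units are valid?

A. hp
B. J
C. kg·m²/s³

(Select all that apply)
A, C

power has SI base units: kg * m^2 / s^3

Checking each option against kg * m^2 / s^3:
  A. hp: ✓ matches
  B. J: ✗ does not match
  C. kg·m²/s³: ✓ matches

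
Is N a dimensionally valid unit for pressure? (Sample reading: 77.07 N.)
No

pressure has SI base units: kg / (m * s^2)
N does NOT reduce to kg / (m * s^2); a valid unit for pressure would be e.g. Pa.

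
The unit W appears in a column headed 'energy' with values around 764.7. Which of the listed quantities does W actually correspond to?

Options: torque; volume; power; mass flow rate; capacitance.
power

energy should have units dimensionally equivalent to kg * m^2 / s^2 (e.g. J).
The given unit 'W' reduces to kg * m^2 / s^3. Of the listed options, that is the dimensionality of power.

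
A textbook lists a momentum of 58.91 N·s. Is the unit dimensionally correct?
Yes

momentum has SI base units: kg * m / s
N·s reduces to the same SI base units, so it is a valid unit for momentum.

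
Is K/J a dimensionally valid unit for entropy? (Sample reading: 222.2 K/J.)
No

entropy has SI base units: kg * m^2 / (s^2 * K)
K/J does NOT reduce to kg * m^2 / (s^2 * K); a valid unit for entropy would be e.g. J/K.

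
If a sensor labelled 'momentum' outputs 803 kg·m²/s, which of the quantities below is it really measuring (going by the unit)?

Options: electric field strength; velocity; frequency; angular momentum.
angular momentum

momentum should have units dimensionally equivalent to kg * m / s (e.g. kg·m/s).
The given unit 'kg·m²/s' reduces to kg * m^2 / s. Of the listed options, that is the dimensionality of angular momentum.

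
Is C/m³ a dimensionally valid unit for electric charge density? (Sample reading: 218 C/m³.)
Yes

electric charge density has SI base units: A * s / m^3
C/m³ reduces to the same SI base units, so it is a valid unit for electric charge density.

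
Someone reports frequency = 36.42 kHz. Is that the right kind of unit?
Yes

frequency has SI base units: 1 / s
kHz reduces to the same SI base units, so it is a valid unit for frequency.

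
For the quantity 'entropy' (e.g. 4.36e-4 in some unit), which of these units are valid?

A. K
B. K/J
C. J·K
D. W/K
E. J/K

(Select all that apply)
E

entropy has SI base units: kg * m^2 / (s^2 * K)

Checking each option against kg * m^2 / (s^2 * K):
  A. K: ✗ does not match
  B. K/J: ✗ does not match
  C. J·K: ✗ does not match
  D. W/K: ✗ does not match
  E. J/K: ✓ matches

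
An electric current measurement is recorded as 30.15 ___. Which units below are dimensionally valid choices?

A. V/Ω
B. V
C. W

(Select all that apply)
A

electric current has SI base units: A

Checking each option against A:
  A. V/Ω: ✓ matches
  B. V: ✗ does not match
  C. W: ✗ does not match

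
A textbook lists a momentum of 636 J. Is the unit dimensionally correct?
No

momentum has SI base units: kg * m / s
J does NOT reduce to kg * m / s; a valid unit for momentum would be e.g. kg·m/s.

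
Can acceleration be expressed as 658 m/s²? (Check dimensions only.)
Yes

acceleration has SI base units: m / s^2
m/s² reduces to the same SI base units, so it is a valid unit for acceleration.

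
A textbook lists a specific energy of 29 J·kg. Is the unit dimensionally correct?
No

specific energy has SI base units: m^2 / s^2
J·kg does NOT reduce to m^2 / s^2; a valid unit for specific energy would be e.g. J/kg.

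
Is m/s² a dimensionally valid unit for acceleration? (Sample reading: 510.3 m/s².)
Yes

acceleration has SI base units: m / s^2
m/s² reduces to the same SI base units, so it is a valid unit for acceleration.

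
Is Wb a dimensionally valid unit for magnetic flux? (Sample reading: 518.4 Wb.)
Yes

magnetic flux has SI base units: kg * m^2 / (A * s^2)
Wb reduces to the same SI base units, so it is a valid unit for magnetic flux.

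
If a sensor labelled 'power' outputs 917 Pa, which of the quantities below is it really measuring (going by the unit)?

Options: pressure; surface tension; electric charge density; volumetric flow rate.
pressure

power should have units dimensionally equivalent to kg * m^2 / s^3 (e.g. W).
The given unit 'Pa' reduces to kg / (m * s^2). Of the listed options, that is the dimensionality of pressure.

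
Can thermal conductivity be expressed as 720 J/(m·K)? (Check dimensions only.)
No

thermal conductivity has SI base units: kg * m / (s^3 * K)
J/(m·K) does NOT reduce to kg * m / (s^3 * K); a valid unit for thermal conductivity would be e.g. W/(m·K).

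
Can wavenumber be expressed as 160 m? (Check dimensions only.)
No

wavenumber has SI base units: 1 / m
m does NOT reduce to 1 / m; a valid unit for wavenumber would be e.g. 1/m.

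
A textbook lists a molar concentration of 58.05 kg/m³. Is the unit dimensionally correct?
No

molar concentration has SI base units: mol / m^3
kg/m³ does NOT reduce to mol / m^3; a valid unit for molar concentration would be e.g. mol/m³.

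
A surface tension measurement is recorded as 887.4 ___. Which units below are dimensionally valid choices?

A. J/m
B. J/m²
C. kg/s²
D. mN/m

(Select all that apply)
B, C, D

surface tension has SI base units: kg / s^2

Checking each option against kg / s^2:
  A. J/m: ✗ does not match
  B. J/m²: ✓ matches
  C. kg/s²: ✓ matches
  D. mN/m: ✓ matches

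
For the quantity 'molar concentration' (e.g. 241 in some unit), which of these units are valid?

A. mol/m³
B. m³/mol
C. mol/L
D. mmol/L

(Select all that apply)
A, C, D

molar concentration has SI base units: mol / m^3

Checking each option against mol / m^3:
  A. mol/m³: ✓ matches
  B. m³/mol: ✗ does not match
  C. mol/L: ✓ matches
  D. mmol/L: ✓ matches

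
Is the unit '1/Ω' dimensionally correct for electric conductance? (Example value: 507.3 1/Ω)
Yes

electric conductance has SI base units: A^2 * s^3 / (kg * m^2)
1/Ω reduces to the same SI base units, so it is a valid unit for electric conductance.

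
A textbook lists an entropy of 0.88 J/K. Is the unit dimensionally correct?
Yes

entropy has SI base units: kg * m^2 / (s^2 * K)
J/K reduces to the same SI base units, so it is a valid unit for entropy.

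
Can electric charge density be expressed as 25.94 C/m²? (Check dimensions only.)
No

electric charge density has SI base units: A * s / m^3
C/m² does NOT reduce to A * s / m^3; a valid unit for electric charge density would be e.g. C/m³.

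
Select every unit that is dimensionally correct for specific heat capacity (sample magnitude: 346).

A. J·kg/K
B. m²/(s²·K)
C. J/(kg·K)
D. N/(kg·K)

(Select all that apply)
B, C

specific heat capacity has SI base units: m^2 / (s^2 * K)

Checking each option against m^2 / (s^2 * K):
  A. J·kg/K: ✗ does not match
  B. m²/(s²·K): ✓ matches
  C. J/(kg·K): ✓ matches
  D. N/(kg·K): ✗ does not match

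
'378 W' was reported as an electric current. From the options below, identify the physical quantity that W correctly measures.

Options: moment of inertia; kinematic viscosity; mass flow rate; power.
power

electric current should have units dimensionally equivalent to A (e.g. A).
The given unit 'W' reduces to kg * m^2 / s^3. Of the listed options, that is the dimensionality of power.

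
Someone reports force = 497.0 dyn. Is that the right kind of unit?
Yes

force has SI base units: kg * m / s^2
dyn reduces to the same SI base units, so it is a valid unit for force.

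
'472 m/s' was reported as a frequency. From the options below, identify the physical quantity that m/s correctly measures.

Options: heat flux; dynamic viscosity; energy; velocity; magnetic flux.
velocity

frequency should have units dimensionally equivalent to 1 / s (e.g. Hz).
The given unit 'm/s' reduces to m / s. Of the listed options, that is the dimensionality of velocity.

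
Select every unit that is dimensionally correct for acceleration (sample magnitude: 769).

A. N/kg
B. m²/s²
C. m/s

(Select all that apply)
A

acceleration has SI base units: m / s^2

Checking each option against m / s^2:
  A. N/kg: ✓ matches
  B. m²/s²: ✗ does not match
  C. m/s: ✗ does not match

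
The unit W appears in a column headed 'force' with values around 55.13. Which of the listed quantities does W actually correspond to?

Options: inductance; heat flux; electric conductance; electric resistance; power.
power

force should have units dimensionally equivalent to kg * m / s^2 (e.g. N).
The given unit 'W' reduces to kg * m^2 / s^3. Of the listed options, that is the dimensionality of power.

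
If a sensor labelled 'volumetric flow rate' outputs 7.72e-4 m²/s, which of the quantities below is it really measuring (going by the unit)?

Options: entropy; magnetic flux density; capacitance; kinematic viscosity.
kinematic viscosity

volumetric flow rate should have units dimensionally equivalent to m^3 / s (e.g. m³/s).
The given unit 'm²/s' reduces to m^2 / s. Of the listed options, that is the dimensionality of kinematic viscosity.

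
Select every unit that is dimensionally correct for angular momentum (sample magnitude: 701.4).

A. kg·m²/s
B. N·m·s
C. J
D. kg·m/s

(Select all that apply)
A, B

angular momentum has SI base units: kg * m^2 / s

Checking each option against kg * m^2 / s:
  A. kg·m²/s: ✓ matches
  B. N·m·s: ✓ matches
  C. J: ✗ does not match
  D. kg·m/s: ✗ does not match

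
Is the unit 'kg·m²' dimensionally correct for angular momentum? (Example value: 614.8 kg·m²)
No

angular momentum has SI base units: kg * m^2 / s
kg·m² does NOT reduce to kg * m^2 / s; a valid unit for angular momentum would be e.g. kg·m²/s.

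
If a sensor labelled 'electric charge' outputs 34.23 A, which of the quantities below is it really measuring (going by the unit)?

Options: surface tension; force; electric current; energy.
electric current

electric charge should have units dimensionally equivalent to A * s (e.g. C).
The given unit 'A' reduces to A. Of the listed options, that is the dimensionality of electric current.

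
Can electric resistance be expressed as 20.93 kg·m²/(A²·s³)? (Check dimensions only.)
Yes

electric resistance has SI base units: kg * m^2 / (A^2 * s^3)
kg·m²/(A²·s³) reduces to the same SI base units, so it is a valid unit for electric resistance.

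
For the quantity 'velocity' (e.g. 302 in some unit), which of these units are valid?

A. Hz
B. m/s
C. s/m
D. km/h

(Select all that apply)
B, D

velocity has SI base units: m / s

Checking each option against m / s:
  A. Hz: ✗ does not match
  B. m/s: ✓ matches
  C. s/m: ✗ does not match
  D. km/h: ✓ matches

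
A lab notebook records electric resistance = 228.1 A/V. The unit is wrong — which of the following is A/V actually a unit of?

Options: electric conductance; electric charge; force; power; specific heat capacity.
electric conductance

electric resistance should have units dimensionally equivalent to kg * m^2 / (A^2 * s^3) (e.g. Ω).
The given unit 'A/V' reduces to A^2 * s^3 / (kg * m^2). Of the listed options, that is the dimensionality of electric conductance.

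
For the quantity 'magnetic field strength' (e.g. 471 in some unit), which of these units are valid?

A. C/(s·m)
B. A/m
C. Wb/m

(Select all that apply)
A, B

magnetic field strength has SI base units: A / m

Checking each option against A / m:
  A. C/(s·m): ✓ matches
  B. A/m: ✓ matches
  C. Wb/m: ✗ does not match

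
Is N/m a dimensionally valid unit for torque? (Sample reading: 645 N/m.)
No

torque has SI base units: kg * m^2 / s^2
N/m does NOT reduce to kg * m^2 / s^2; a valid unit for torque would be e.g. N·m.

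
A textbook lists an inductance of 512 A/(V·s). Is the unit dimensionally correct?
No

inductance has SI base units: kg * m^2 / (A^2 * s^2)
A/(V·s) does NOT reduce to kg * m^2 / (A^2 * s^2); a valid unit for inductance would be e.g. H.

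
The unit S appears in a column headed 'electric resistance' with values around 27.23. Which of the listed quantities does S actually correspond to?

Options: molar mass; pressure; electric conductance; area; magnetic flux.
electric conductance

electric resistance should have units dimensionally equivalent to kg * m^2 / (A^2 * s^3) (e.g. Ω).
The given unit 'S' reduces to A^2 * s^3 / (kg * m^2). Of the listed options, that is the dimensionality of electric conductance.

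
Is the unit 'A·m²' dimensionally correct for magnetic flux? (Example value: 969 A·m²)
No

magnetic flux has SI base units: kg * m^2 / (A * s^2)
A·m² does NOT reduce to kg * m^2 / (A * s^2); a valid unit for magnetic flux would be e.g. Wb.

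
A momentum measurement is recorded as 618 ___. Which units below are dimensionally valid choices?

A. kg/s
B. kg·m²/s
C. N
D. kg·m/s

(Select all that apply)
D

momentum has SI base units: kg * m / s

Checking each option against kg * m / s:
  A. kg/s: ✗ does not match
  B. kg·m²/s: ✗ does not match
  C. N: ✗ does not match
  D. kg·m/s: ✓ matches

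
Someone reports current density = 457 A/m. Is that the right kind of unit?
No

current density has SI base units: A / m^2
A/m does NOT reduce to A / m^2; a valid unit for current density would be e.g. A/m².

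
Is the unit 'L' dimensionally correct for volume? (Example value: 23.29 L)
Yes

volume has SI base units: m^3
L reduces to the same SI base units, so it is a valid unit for volume.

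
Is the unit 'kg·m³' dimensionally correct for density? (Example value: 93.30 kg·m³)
No

density has SI base units: kg / m^3
kg·m³ does NOT reduce to kg / m^3; a valid unit for density would be e.g. kg/m³.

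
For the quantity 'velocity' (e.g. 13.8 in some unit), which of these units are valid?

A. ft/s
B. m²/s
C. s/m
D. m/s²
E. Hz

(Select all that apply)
A

velocity has SI base units: m / s

Checking each option against m / s:
  A. ft/s: ✓ matches
  B. m²/s: ✗ does not match
  C. s/m: ✗ does not match
  D. m/s²: ✗ does not match
  E. Hz: ✗ does not match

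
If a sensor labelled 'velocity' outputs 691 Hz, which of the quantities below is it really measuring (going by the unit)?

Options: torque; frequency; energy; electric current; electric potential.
frequency

velocity should have units dimensionally equivalent to m / s (e.g. m/s).
The given unit 'Hz' reduces to 1 / s. Of the listed options, that is the dimensionality of frequency.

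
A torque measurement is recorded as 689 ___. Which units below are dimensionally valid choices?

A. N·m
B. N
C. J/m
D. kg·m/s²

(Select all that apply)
A

torque has SI base units: kg * m^2 / s^2

Checking each option against kg * m^2 / s^2:
  A. N·m: ✓ matches
  B. N: ✗ does not match
  C. J/m: ✗ does not match
  D. kg·m/s²: ✗ does not match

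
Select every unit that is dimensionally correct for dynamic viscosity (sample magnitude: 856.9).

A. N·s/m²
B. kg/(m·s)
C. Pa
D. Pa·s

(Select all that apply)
A, B, D

dynamic viscosity has SI base units: kg / (m * s)

Checking each option against kg / (m * s):
  A. N·s/m²: ✓ matches
  B. kg/(m·s): ✓ matches
  C. Pa: ✗ does not match
  D. Pa·s: ✓ matches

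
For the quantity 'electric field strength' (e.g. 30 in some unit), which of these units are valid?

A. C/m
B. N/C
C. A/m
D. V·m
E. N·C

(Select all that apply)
B

electric field strength has SI base units: kg * m / (A * s^3)

Checking each option against kg * m / (A * s^3):
  A. C/m: ✗ does not match
  B. N/C: ✓ matches
  C. A/m: ✗ does not match
  D. V·m: ✗ does not match
  E. N·C: ✗ does not match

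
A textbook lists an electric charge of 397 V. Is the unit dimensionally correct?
No

electric charge has SI base units: A * s
V does NOT reduce to A * s; a valid unit for electric charge would be e.g. C.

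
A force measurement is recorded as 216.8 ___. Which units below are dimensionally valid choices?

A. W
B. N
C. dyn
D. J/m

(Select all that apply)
B, C, D

force has SI base units: kg * m / s^2

Checking each option against kg * m / s^2:
  A. W: ✗ does not match
  B. N: ✓ matches
  C. dyn: ✓ matches
  D. J/m: ✓ matches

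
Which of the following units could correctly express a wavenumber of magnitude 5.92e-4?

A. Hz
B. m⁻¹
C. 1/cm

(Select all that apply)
B, C

wavenumber has SI base units: 1 / m

Checking each option against 1 / m:
  A. Hz: ✗ does not match
  B. m⁻¹: ✓ matches
  C. 1/cm: ✓ matches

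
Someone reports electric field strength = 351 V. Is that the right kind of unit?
No

electric field strength has SI base units: kg * m / (A * s^3)
V does NOT reduce to kg * m / (A * s^3); a valid unit for electric field strength would be e.g. V/m.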